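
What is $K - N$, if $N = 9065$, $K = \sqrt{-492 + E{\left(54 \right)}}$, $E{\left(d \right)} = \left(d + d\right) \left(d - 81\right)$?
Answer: $-9065 + 4 i \sqrt{213} \approx -9065.0 + 58.378 i$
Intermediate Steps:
$E{\left(d \right)} = 2 d \left(-81 + d\right)$
$K = 4 i \sqrt{213}$ ($K = \sqrt{-492 + 2 \cdot 54 \left(-81 + 54\right)} = \sqrt{-492 + 2 \cdot 54 \left(-27\right)} = \sqrt{-492 - 2916} = \sqrt{-3408} = 4 i \sqrt{213} \approx 58.378 i$)
$K - N = 4 i \sqrt{213} - 9065 = -9065 + 4 i \sqrt{213}$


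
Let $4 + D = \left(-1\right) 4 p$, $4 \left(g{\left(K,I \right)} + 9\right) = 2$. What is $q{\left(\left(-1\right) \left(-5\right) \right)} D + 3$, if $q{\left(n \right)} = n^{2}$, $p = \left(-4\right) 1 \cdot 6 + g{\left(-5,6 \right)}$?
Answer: $3153$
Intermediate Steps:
$g{\left(K,I \right)} = - \frac{17}{2}$ ($g{\left(K,I \right)} = -9 + \frac{1}{4} \cdot 2 = -9 + \frac{1}{2} = - \frac{17}{2}$)
$p = - \frac{65}{2}$ ($p = \left(-4\right) 1 \cdot 6 - \frac{17}{2} = \left(-4\right) 6 - \frac{17}{2} = -24 - \frac{17}{2} = - \frac{65}{2} \approx -32.5$)
$D = 126$ ($D = -4 + \left(-1\right) 4 \left(- \frac{65}{2}\right) = -4 - -130 = -4 + 130 = 126$)
$q{\left(\left(-1\right) \left(-5\right) \right)} D + 3 = \left(\left(-1\right) \left(-5\right)\right)^{2} \cdot 126 + 3 = 5^{2} \cdot 126 + 3 = 25 \cdot 126 + 3 = 3150 + 3 = 3153$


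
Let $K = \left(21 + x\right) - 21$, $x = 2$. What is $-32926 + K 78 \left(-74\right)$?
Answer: $-44470$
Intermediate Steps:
$K = 2$ ($K = \left(21 + 2\right) - 21 = 23 - 21 = 2$)
$-32926 + K 78 \left(-74\right) = -32926 + 2 \cdot 78 \left(-74\right) = -32926 + 156 \left(-74\right) = -32926 - 11544 = -44470$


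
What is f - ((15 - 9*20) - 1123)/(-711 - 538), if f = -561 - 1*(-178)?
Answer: -479655/1249 ≈ -384.03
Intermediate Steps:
f = -383 (f = -561 + 178 = -383)
f - ((15 - 9*20) - 1123)/(-711 - 538) = -383 - ((15 - 9*20) - 1123)/(-711 - 538) = -383 - ((15 - 180) - 1123)/(-1249) = -383 - (-165 - 1123)*(-1)/1249 = -383 - (-1288)*(-1)/1249 = -383 - 1*1288/1249 = -383 - 1288/1249 = -479655/1249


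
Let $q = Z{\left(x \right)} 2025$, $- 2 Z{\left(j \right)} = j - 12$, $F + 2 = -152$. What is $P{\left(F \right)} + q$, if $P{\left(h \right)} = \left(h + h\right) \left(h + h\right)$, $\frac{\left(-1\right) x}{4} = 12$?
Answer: $155614$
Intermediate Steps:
$F = -154$ ($F = -2 - 152 = -154$)
$x = -48$ ($x = \left(-4\right) 12 = -48$)
$P{\left(h \right)} = 4 h^{2}$ ($P{\left(h \right)} = 2 h 2 h = 4 h^{2}$)
$Z{\left(j \right)} = 6 - \frac{j}{2}$ ($Z{\left(j \right)} = - \frac{j - 12}{2} = - \frac{-12 + j}{2} = 6 - \frac{j}{2}$)
$q = 60750$ ($q = \left(6 - -24\right) 2025 = \left(6 + 24\right) 2025 = 30 \cdot 2025 = 60750$)
$P{\left(F \right)} + q = 4 \left(-154\right)^{2} + 60750 = 4 \cdot 23716 + 60750 = 94864 + 60750 = 155614$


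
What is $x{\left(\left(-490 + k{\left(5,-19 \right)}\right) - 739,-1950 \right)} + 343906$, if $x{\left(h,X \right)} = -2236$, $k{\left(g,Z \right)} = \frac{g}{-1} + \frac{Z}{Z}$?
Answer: $341670$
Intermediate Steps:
$k{\left(g,Z \right)} = 1 - g$ ($k{\left(g,Z \right)} = g \left(-1\right) + 1 = - g + 1 = 1 - g$)
$x{\left(\left(-490 + k{\left(5,-19 \right)}\right) - 739,-1950 \right)} + 343906 = -2236 + 343906 = 341670$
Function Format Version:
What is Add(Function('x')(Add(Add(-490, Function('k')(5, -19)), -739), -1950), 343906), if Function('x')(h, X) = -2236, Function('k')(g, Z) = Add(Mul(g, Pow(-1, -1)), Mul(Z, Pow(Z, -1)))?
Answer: 341670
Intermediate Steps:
Function('k')(g, Z) = Add(1, Mul(-1, g)) (Function('k')(g, Z) = Add(Mul(g, -1), 1) = Add(Mul(-1, g), 1) = Add(1, Mul(-1, g)))
Add(Function('x')(Add(Add(-490, Function('k')(5, -19)), -739), -1950), 343906) = Add(-2236, 343906) = 341670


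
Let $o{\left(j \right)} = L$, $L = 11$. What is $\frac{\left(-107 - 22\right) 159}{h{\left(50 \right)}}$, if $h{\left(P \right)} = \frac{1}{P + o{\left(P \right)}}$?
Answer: $-1251171$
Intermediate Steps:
$o{\left(j \right)} = 11$
$h{\left(P \right)} = \frac{1}{11 + P}$ ($h{\left(P \right)} = \frac{1}{P + 11} = \frac{1}{11 + P}$)
$\frac{\left(-107 - 22\right) 159}{h{\left(50 \right)}} = \frac{\left(-107 - 22\right) 159}{\frac{1}{11 + 50}} = \frac{\left(-129\right) 159}{\frac{1}{61}} = - 20511 \frac{1}{\frac{1}{61}} = \left(-20511\right) 61 = -1251171$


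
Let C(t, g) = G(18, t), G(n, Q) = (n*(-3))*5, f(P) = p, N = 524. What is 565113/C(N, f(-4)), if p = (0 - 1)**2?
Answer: -188371/90 ≈ -2093.0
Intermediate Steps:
p = 1 (p = (-1)**2 = 1)
f(P) = 1
G(n, Q) = -15*n (G(n, Q) = -3*n*5 = -15*n)
C(t, g) = -270 (C(t, g) = -15*18 = -270)
565113/C(N, f(-4)) = 565113/(-270) = 565113*(-1/270) = -188371/90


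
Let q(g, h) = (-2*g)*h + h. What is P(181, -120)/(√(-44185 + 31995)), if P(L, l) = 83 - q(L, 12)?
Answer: -883*I*√12190/2438 ≈ -39.988*I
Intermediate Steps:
q(g, h) = h - 2*g*h (q(g, h) = -2*g*h + h = h - 2*g*h)
P(L, l) = 71 + 24*L (P(L, l) = 83 - 12*(1 - 2*L) = 83 - (12 - 24*L) = 83 + (-12 + 24*L) = 71 + 24*L)
P(181, -120)/(√(-44185 + 31995)) = (71 + 24*181)/(√(-44185 + 31995)) = (71 + 4344)/(√(-12190)) = 4415/((I*√12190)) = 4415*(-I*√12190/12190) = -883*I*√12190/2438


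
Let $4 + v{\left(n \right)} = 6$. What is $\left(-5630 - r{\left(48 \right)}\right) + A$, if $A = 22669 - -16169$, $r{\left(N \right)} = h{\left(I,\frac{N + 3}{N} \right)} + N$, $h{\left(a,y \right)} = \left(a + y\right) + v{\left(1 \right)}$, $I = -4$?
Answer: $\frac{530575}{16} \approx 33161.0$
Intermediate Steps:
$v{\left(n \right)} = 2$ ($v{\left(n \right)} = -4 + 6 = 2$)
$h{\left(a,y \right)} = 2 + a + y$ ($h{\left(a,y \right)} = \left(a + y\right) + 2 = 2 + a + y$)
$r{\left(N \right)} = -2 + N + \frac{3 + N}{N}$ ($r{\left(N \right)} = \left(2 - 4 + \frac{N + 3}{N}\right) + N = \left(2 - 4 + \frac{3 + N}{N}\right) + N = \left(-2 + \frac{3 + N}{N}\right) + N = -2 + N + \frac{3 + N}{N}$)
$A = 38838$ ($A = 22669 + 16169 = 38838$)
$\left(-5630 - r{\left(48 \right)}\right) + A = \left(-5630 - \left(-1 + 48 + \frac{3}{48}\right)\right) + 38838 = \left(-5630 - \left(-1 + 48 + 3 \cdot \frac{1}{48}\right)\right) + 38838 = \left(-5630 - \left(-1 + 48 + \frac{1}{16}\right)\right) + 38838 = \left(-5630 - \frac{753}{16}\right) + 38838 = - \frac{90833}{16} + 38838 = \frac{530575}{16}$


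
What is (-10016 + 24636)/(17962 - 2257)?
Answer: 2924/3141 ≈ 0.93091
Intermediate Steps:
(-10016 + 24636)/(17962 - 2257) = 14620/15705 = 14620*(1/15705) = 2924/3141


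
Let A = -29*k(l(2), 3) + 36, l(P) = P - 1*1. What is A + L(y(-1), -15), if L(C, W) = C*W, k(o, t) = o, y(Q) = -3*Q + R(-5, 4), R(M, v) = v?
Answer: -98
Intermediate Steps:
l(P) = -1 + P (l(P) = P - 1 = -1 + P)
y(Q) = 4 - 3*Q (y(Q) = -3*Q + 4 = 4 - 3*Q)
A = 7 (A = -29*(-1 + 2) + 36 = -29*1 + 36 = -29 + 36 = 7)
A + L(y(-1), -15) = 7 + (4 - 3*(-1))*(-15) = 7 + (4 + 3)*(-15) = 7 + 7*(-15) = 7 - 105 = -98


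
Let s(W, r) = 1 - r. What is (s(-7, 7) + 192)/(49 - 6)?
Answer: 186/43 ≈ 4.3256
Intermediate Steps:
(s(-7, 7) + 192)/(49 - 6) = ((1 - 1*7) + 192)/(49 - 6) = ((1 - 7) + 192)/43 = (-6 + 192)*(1/43) = 186*(1/43) = 186/43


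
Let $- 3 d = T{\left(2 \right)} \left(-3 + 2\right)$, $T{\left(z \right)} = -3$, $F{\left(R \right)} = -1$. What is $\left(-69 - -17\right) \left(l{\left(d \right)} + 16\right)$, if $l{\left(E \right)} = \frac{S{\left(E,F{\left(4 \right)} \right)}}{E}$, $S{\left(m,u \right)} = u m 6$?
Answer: $-520$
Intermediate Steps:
$S{\left(m,u \right)} = 6 m u$ ($S{\left(m,u \right)} = m u 6 = 6 m u$)
$d = -1$ ($d = - \frac{\left(-3\right) \left(-3 + 2\right)}{3} = - \frac{\left(-3\right) \left(-1\right)}{3} = \left(- \frac{1}{3}\right) 3 = -1$)
$l{\left(E \right)} = -6$ ($l{\left(E \right)} = \frac{6 E \left(-1\right)}{E} = \frac{\left(-6\right) E}{E} = -6$)
$\left(-69 - -17\right) \left(l{\left(d \right)} + 16\right) = \left(-69 - -17\right) \left(-6 + 16\right) = \left(-69 + 17\right) 10 = \left(-52\right) 10 = -520$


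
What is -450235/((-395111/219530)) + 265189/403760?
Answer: 39907779335798979/159530017360 ≈ 2.5016e+5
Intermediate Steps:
-450235/((-395111/219530)) + 265189/403760 = -450235/((-395111*1/219530)) + 265189*(1/403760) = -450235/(-395111/219530) + 265189/403760 = -450235*(-219530/395111) + 265189/403760 = 98840089550/395111 + 265189/403760 = 39907779335798979/159530017360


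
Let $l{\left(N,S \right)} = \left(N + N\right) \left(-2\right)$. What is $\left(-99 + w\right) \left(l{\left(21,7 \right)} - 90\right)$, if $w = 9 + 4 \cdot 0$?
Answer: $15660$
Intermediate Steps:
$l{\left(N,S \right)} = - 4 N$ ($l{\left(N,S \right)} = 2 N \left(-2\right) = - 4 N$)
$w = 9$ ($w = 9 + 0 = 9$)
$\left(-99 + w\right) \left(l{\left(21,7 \right)} - 90\right) = \left(-99 + 9\right) \left(\left(-4\right) 21 - 90\right) = - 90 \left(-84 - 90\right) = \left(-90\right) \left(-174\right) = 15660$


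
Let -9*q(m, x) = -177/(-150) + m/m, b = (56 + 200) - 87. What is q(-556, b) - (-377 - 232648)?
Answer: 104861141/450 ≈ 2.3302e+5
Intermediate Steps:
b = 169 (b = 256 - 87 = 169)
q(m, x) = -109/450 (q(m, x) = -(-177/(-150) + m/m)/9 = -(-177*(-1/150) + 1)/9 = -(59/50 + 1)/9 = -1/9*109/50 = -109/450)
q(-556, b) - (-377 - 232648) = -109/450 - (-377 - 232648) = -109/450 - 1*(-233025) = -109/450 + 233025 = 104861141/450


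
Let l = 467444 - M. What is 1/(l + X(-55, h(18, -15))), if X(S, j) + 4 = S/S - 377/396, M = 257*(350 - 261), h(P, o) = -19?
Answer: 396/176048551 ≈ 2.2494e-6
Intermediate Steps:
M = 22873 (M = 257*89 = 22873)
X(S, j) = -1565/396 (X(S, j) = -4 + (S/S - 377/396) = -4 + (1 - 377*1/396) = -4 + (1 - 377/396) = -4 + 19/396 = -1565/396)
l = 444571 (l = 467444 - 1*22873 = 467444 - 22873 = 444571)
1/(l + X(-55, h(18, -15))) = 1/(444571 - 1565/396) = 1/(176048551/396) = 396/176048551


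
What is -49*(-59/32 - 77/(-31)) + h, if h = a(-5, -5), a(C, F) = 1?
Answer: -30123/992 ≈ -30.366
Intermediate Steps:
h = 1
-49*(-59/32 - 77/(-31)) + h = -49*(-59/32 - 77/(-31)) + 1 = -49*(-59*1/32 - 77*(-1/31)) + 1 = -49*(-59/32 + 77/31) + 1 = -49*635/992 + 1 = -31115/992 + 1 = -30123/992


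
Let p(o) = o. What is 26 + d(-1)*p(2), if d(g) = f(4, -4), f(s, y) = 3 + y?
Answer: 24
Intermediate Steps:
d(g) = -1 (d(g) = 3 - 4 = -1)
26 + d(-1)*p(2) = 26 - 1*2 = 26 - 2 = 24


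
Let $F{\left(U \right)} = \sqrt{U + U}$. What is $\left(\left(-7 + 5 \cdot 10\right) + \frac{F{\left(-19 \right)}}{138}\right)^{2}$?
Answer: $\frac{\left(5934 + i \sqrt{38}\right)^{2}}{19044} \approx 1849.0 + 3.8416 i$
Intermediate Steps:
$F{\left(U \right)} = \sqrt{2} \sqrt{U}$ ($F{\left(U \right)} = \sqrt{2 U} = \sqrt{2} \sqrt{U}$)
$\left(\left(-7 + 5 \cdot 10\right) + \frac{F{\left(-19 \right)}}{138}\right)^{2} = \left(\left(-7 + 5 \cdot 10\right) + \frac{\sqrt{2} \sqrt{-19}}{138}\right)^{2} = \left(\left(-7 + 50\right) + \sqrt{2} i \sqrt{19} \cdot \frac{1}{138}\right)^{2} = \left(43 + i \sqrt{38} \cdot \frac{1}{138}\right)^{2} = \left(43 + \frac{i \sqrt{38}}{138}\right)^{2}$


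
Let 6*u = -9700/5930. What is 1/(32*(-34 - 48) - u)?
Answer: -1779/4667611 ≈ -0.00038114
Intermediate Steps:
u = -485/1779 (u = (-9700/5930)/6 = (-9700*1/5930)/6 = (⅙)*(-970/593) = -485/1779 ≈ -0.27262)
1/(32*(-34 - 48) - u) = 1/(32*(-34 - 48) - 1*(-485/1779)) = 1/(32*(-82) + 485/1779) = 1/(-2624 + 485/1779) = 1/(-4667611/1779) = -1779/4667611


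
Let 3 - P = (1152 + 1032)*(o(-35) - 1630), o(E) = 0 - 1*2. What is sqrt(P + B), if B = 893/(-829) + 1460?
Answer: sqrt(2450529542694)/829 ≈ 1888.3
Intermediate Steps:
o(E) = -2 (o(E) = 0 - 2 = -2)
B = 1209447/829 (B = 893*(-1/829) + 1460 = -893/829 + 1460 = 1209447/829 ≈ 1458.9)
P = 3564291 (P = 3 - (1152 + 1032)*(-2 - 1630) = 3 - 2184*(-1632) = 3 - 1*(-3564288) = 3 + 3564288 = 3564291)
sqrt(P + B) = sqrt(3564291 + 1209447/829) = sqrt(2956006686/829) = sqrt(2450529542694)/829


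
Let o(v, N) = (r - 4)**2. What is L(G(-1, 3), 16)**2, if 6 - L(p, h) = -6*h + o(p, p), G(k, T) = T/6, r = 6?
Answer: 9604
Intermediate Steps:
o(v, N) = 4 (o(v, N) = (6 - 4)**2 = 2**2 = 4)
G(k, T) = T/6 (G(k, T) = T*(1/6) = T/6)
L(p, h) = 2 + 6*h (L(p, h) = 6 - (-6*h + 4) = 6 - (4 - 6*h) = 6 + (-4 + 6*h) = 2 + 6*h)
L(G(-1, 3), 16)**2 = (2 + 6*16)**2 = (2 + 96)**2 = 98**2 = 9604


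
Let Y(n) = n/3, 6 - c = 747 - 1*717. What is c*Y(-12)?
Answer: 96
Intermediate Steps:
c = -24 (c = 6 - (747 - 1*717) = 6 - (747 - 717) = 6 - 1*30 = 6 - 30 = -24)
Y(n) = n/3 (Y(n) = n*(⅓) = n/3)
c*Y(-12) = -8*(-12) = -24*(-4) = 96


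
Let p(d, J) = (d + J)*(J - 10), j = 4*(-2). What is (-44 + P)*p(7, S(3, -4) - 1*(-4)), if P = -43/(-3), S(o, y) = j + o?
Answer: 1958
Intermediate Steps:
j = -8
S(o, y) = -8 + o
P = 43/3 (P = -43*(-⅓) = 43/3 ≈ 14.333)
p(d, J) = (-10 + J)*(J + d) (p(d, J) = (J + d)*(-10 + J) = (-10 + J)*(J + d))
(-44 + P)*p(7, S(3, -4) - 1*(-4)) = (-44 + 43/3)*(((-8 + 3) - 1*(-4))² - 10*((-8 + 3) - 1*(-4)) - 10*7 + ((-8 + 3) - 1*(-4))*7) = -89*((-5 + 4)² - 10*(-5 + 4) - 70 + (-5 + 4)*7)/3 = -89*((-1)² - 10*(-1) - 70 - 1*7)/3 = -89*(1 + 10 - 70 - 7)/3 = -89/3*(-66) = 1958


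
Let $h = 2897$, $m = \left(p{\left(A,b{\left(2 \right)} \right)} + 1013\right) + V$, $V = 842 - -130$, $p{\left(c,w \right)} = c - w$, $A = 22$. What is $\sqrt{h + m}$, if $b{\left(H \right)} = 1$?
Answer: $\sqrt{4903} \approx 70.021$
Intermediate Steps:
$V = 972$ ($V = 842 + 130 = 972$)
$m = 2006$ ($m = \left(\left(22 - 1\right) + 1013\right) + 972 = \left(21 + 1013\right) + 972 = 1034 + 972 = 2006$)
$\sqrt{h + m} = \sqrt{2897 + 2006} = \sqrt{4903}$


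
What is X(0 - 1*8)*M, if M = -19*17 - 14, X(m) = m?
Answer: 2696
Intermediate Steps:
M = -337 (M = -323 - 14 = -337)
X(0 - 1*8)*M = (0 - 1*8)*(-337) = (0 - 8)*(-337) = -8*(-337) = 2696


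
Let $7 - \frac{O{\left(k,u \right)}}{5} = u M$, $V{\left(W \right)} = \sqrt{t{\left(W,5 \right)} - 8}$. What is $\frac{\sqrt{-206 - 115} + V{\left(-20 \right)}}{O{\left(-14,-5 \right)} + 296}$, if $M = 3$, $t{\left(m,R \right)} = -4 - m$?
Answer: $\frac{\sqrt{2}}{203} + \frac{i \sqrt{321}}{406} \approx 0.0069666 + 0.044129 i$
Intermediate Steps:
$V{\left(W \right)} = \sqrt{-12 - W}$ ($V{\left(W \right)} = \sqrt{\left(-4 - W\right) - 8} = \sqrt{-12 - W}$)
$O{\left(k,u \right)} = 35 - 15 u$ ($O{\left(k,u \right)} = 35 - 5 u 3 = 35 - 5 \cdot 3 u = 35 - 15 u$)
$\frac{\sqrt{-206 - 115} + V{\left(-20 \right)}}{O{\left(-14,-5 \right)} + 296} = \frac{\sqrt{-206 - 115} + \sqrt{-12 - -20}}{\left(35 - -75\right) + 296} = \frac{\sqrt{-321} + \sqrt{-12 + 20}}{\left(35 + 75\right) + 296} = \frac{i \sqrt{321} + \sqrt{8}}{110 + 296} = \frac{i \sqrt{321} + 2 \sqrt{2}}{406} = \left(2 \sqrt{2} + i \sqrt{321}\right) \frac{1}{406} = \frac{\sqrt{2}}{203} + \frac{i \sqrt{321}}{406}$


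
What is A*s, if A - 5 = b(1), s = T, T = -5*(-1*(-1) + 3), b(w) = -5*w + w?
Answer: -20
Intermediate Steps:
b(w) = -4*w
T = -20 (T = -5*(1 + 3) = -5*4 = -20)
s = -20
A = 1 (A = 5 - 4*1 = 5 - 4 = 1)
A*s = 1*(-20) = -20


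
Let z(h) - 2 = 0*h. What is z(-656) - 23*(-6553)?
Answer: 150721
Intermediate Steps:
z(h) = 2 (z(h) = 2 + 0*h = 2 + 0 = 2)
z(-656) - 23*(-6553) = 2 - 23*(-6553) = 2 - 1*(-150719) = 2 + 150719 = 150721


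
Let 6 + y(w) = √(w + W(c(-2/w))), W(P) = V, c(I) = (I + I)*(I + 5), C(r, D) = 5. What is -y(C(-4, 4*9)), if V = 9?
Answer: 6 - √14 ≈ 2.2583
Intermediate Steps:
c(I) = 2*I*(5 + I) (c(I) = (2*I)*(5 + I) = 2*I*(5 + I))
W(P) = 9
y(w) = -6 + √(9 + w) (y(w) = -6 + √(w + 9) = -6 + √(9 + w))
-y(C(-4, 4*9)) = -(-6 + √(9 + 5)) = -(-6 + √14) = 6 - √14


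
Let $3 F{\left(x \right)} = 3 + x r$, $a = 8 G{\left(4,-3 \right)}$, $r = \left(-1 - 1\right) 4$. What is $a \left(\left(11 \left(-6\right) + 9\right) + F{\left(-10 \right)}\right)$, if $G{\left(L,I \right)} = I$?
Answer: $704$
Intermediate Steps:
$r = -8$ ($r = \left(-2\right) 4 = -8$)
$a = -24$ ($a = 8 \left(-3\right) = -24$)
$F{\left(x \right)} = 1 - \frac{8 x}{3}$ ($F{\left(x \right)} = \frac{3 + x \left(-8\right)}{3} = \frac{3 - 8 x}{3} = 1 - \frac{8 x}{3}$)
$a \left(\left(11 \left(-6\right) + 9\right) + F{\left(-10 \right)}\right) = - 24 \left(\left(11 \left(-6\right) + 9\right) + \left(1 - - \frac{80}{3}\right)\right) = - 24 \left(\left(-66 + 9\right) + \left(1 + \frac{80}{3}\right)\right) = - 24 \left(-57 + \frac{83}{3}\right) = \left(-24\right) \left(- \frac{88}{3}\right) = 704$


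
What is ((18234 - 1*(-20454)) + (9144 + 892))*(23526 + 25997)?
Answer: 2412958652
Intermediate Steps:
((18234 - 1*(-20454)) + (9144 + 892))*(23526 + 25997) = ((18234 + 20454) + 10036)*49523 = (38688 + 10036)*49523 = 48724*49523 = 2412958652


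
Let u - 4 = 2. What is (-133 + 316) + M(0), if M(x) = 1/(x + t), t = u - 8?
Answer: 365/2 ≈ 182.50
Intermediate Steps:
u = 6 (u = 4 + 2 = 6)
t = -2 (t = 6 - 8 = -2)
M(x) = 1/(-2 + x) (M(x) = 1/(x - 2) = 1/(-2 + x))
(-133 + 316) + M(0) = (-133 + 316) + 1/(-2 + 0) = 183 + 1/(-2) = 183 - ½ = 365/2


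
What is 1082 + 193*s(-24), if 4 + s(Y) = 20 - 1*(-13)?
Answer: 6679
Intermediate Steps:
s(Y) = 29 (s(Y) = -4 + (20 - 1*(-13)) = -4 + (20 + 13) = -4 + 33 = 29)
1082 + 193*s(-24) = 1082 + 193*29 = 1082 + 5597 = 6679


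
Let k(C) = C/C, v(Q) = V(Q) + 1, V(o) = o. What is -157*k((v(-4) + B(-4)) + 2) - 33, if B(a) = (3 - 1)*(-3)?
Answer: -190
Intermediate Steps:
B(a) = -6 (B(a) = 2*(-3) = -6)
v(Q) = 1 + Q (v(Q) = Q + 1 = 1 + Q)
k(C) = 1
-157*k((v(-4) + B(-4)) + 2) - 33 = -157*1 - 33 = -157 - 33 = -190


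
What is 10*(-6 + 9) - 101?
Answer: -71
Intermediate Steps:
10*(-6 + 9) - 101 = 10*3 - 101 = 30 - 101 = -71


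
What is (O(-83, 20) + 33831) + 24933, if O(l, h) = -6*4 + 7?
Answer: 58747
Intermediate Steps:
O(l, h) = -17 (O(l, h) = -24 + 7 = -17)
(O(-83, 20) + 33831) + 24933 = (-17 + 33831) + 24933 = 33814 + 24933 = 58747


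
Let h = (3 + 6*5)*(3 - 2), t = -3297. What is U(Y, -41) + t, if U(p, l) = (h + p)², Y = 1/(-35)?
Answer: -2707109/1225 ≈ -2209.9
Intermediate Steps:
h = 33 (h = (3 + 30)*1 = 33*1 = 33)
Y = -1/35 ≈ -0.028571
U(p, l) = (33 + p)²
U(Y, -41) + t = (33 - 1/35)² - 3297 = (1154/35)² - 3297 = 1331716/1225 - 3297 = -2707109/1225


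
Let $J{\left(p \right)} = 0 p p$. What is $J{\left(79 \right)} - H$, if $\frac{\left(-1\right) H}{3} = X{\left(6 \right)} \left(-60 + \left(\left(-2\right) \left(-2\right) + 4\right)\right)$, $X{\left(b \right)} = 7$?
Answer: $-1092$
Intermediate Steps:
$J{\left(p \right)} = 0$ ($J{\left(p \right)} = 0 p = 0$)
$H = 1092$ ($H = - 3 \cdot 7 \left(-60 + \left(\left(-2\right) \left(-2\right) + 4\right)\right) = - 3 \cdot 7 \left(-60 + \left(4 + 4\right)\right) = - 3 \cdot 7 \left(-60 + 8\right) = - 3 \cdot 7 \left(-52\right) = \left(-3\right) \left(-364\right) = 1092$)
$J{\left(79 \right)} - H = 0 - 1092 = -1092$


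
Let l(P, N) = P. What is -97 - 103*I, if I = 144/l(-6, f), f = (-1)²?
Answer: 2375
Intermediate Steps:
f = 1
I = -24 (I = 144/(-6) = 144*(-⅙) = -24)
-97 - 103*I = -97 - 103*(-24) = -97 + 2472 = 2375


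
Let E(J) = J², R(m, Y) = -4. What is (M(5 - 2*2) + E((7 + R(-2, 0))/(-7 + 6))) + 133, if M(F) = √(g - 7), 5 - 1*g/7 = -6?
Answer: 142 + √70 ≈ 150.37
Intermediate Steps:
g = 77 (g = 35 - 7*(-6) = 35 + 42 = 77)
M(F) = √70 (M(F) = √(77 - 7) = √70)
(M(5 - 2*2) + E((7 + R(-2, 0))/(-7 + 6))) + 133 = (√70 + ((7 - 4)/(-7 + 6))²) + 133 = (√70 + (3/(-1))²) + 133 = (√70 + (3*(-1))²) + 133 = (√70 + (-3)²) + 133 = (√70 + 9) + 133 = (9 + √70) + 133 = 142 + √70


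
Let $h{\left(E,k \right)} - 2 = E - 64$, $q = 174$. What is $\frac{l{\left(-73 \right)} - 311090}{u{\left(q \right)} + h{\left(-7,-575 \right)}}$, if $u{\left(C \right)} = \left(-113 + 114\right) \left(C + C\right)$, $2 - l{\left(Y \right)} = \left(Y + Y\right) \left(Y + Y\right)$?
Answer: $- \frac{332404}{279} \approx -1191.4$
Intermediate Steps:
$l{\left(Y \right)} = 2 - 4 Y^{2}$ ($l{\left(Y \right)} = 2 - \left(Y + Y\right) \left(Y + Y\right) = 2 - 2 Y 2 Y = 2 - 4 Y^{2}$)
$h{\left(E,k \right)} = -62 + E$ ($h{\left(E,k \right)} = 2 + \left(E - 64\right) = 2 + \left(-64 + E\right) = -62 + E$)
$u{\left(C \right)} = 2 C$ ($u{\left(C \right)} = 1 \cdot 2 C = 2 C$)
$\frac{l{\left(-73 \right)} - 311090}{u{\left(q \right)} + h{\left(-7,-575 \right)}} = \frac{\left(2 - 4 \left(-73\right)^{2}\right) - 311090}{2 \cdot 174 - 69} = \frac{\left(2 - 21316\right) - 311090}{348 - 69} = \frac{\left(2 - 21316\right) - 311090}{279} = \left(-21314 - 311090\right) \frac{1}{279} = \left(-332404\right) \frac{1}{279} = - \frac{332404}{279}$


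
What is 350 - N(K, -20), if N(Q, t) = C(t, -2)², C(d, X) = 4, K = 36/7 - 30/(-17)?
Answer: 334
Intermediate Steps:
K = 822/119 (K = 36*(⅐) - 30*(-1/17) = 36/7 + 30/17 = 822/119 ≈ 6.9076)
N(Q, t) = 16 (N(Q, t) = 4² = 16)
350 - N(K, -20) = 350 - 1*16 = 350 - 16 = 334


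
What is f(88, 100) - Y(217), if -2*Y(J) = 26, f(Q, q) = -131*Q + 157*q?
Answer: 4185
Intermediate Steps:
Y(J) = -13 (Y(J) = -1/2*26 = -13)
f(88, 100) - Y(217) = (-131*88 + 157*100) - 1*(-13) = (-11528 + 15700) + 13 = 4172 + 13 = 4185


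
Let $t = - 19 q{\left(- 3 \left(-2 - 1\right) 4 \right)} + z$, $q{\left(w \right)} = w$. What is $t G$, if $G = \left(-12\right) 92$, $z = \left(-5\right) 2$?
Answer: $766176$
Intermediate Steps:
$z = -10$
$t = -694$ ($t = - 19 \left(- 3 \left(-2 - 1\right) 4\right) - 10 = - 19 \left(- 3 \left(\left(-3\right) 4\right)\right) - 10 = - 19 \left(\left(-3\right) \left(-12\right)\right) - 10 = \left(-19\right) 36 - 10 = -684 - 10 = -694$)
$G = -1104$
$t G = \left(-694\right) \left(-1104\right) = 766176$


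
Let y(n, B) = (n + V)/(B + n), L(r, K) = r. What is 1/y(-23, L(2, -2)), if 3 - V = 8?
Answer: ¾ ≈ 0.75000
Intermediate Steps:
V = -5 (V = 3 - 1*8 = 3 - 8 = -5)
y(n, B) = (-5 + n)/(B + n) (y(n, B) = (n - 5)/(B + n) = (-5 + n)/(B + n))
1/y(-23, L(2, -2)) = 1/((-5 - 23)/(2 - 23)) = 1/(-28/(-21)) = 1/(-1/21*(-28)) = 1/(4/3) = ¾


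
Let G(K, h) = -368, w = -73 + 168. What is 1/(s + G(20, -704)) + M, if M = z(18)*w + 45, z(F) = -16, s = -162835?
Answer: -240724426/163203 ≈ -1475.0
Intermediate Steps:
w = 95
M = -1475 (M = -16*95 + 45 = -1520 + 45 = -1475)
1/(s + G(20, -704)) + M = 1/(-162835 - 368) - 1475 = 1/(-163203) - 1475 = -1/163203 - 1475 = -240724426/163203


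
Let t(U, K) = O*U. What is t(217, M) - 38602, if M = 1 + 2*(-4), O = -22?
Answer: -43376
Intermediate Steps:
M = -7 (M = 1 - 8 = -7)
t(U, K) = -22*U
t(217, M) - 38602 = -22*217 - 38602 = -4774 - 38602 = -43376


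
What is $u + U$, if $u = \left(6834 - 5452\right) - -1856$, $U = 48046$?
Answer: $51284$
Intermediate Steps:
$u = 3238$ ($u = \left(6834 - 5452\right) + 1856 = 1382 + 1856 = 3238$)
$u + U = 3238 + 48046 = 51284$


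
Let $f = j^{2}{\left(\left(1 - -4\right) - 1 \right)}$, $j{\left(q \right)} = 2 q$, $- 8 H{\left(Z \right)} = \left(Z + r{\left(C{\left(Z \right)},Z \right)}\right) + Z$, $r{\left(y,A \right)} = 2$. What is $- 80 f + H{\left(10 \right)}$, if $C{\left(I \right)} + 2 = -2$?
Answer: $- \frac{20491}{4} \approx -5122.8$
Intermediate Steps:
$C{\left(I \right)} = -4$ ($C{\left(I \right)} = -2 - 2 = -4$)
$H{\left(Z \right)} = - \frac{1}{4} - \frac{Z}{4}$ ($H{\left(Z \right)} = - \frac{\left(Z + 2\right) + Z}{8} = - \frac{\left(2 + Z\right) + Z}{8} = - \frac{2 + 2 Z}{8} = - \frac{1}{4} - \frac{Z}{4}$)
$f = 64$ ($f = \left(2 \left(\left(1 - -4\right) - 1\right)\right)^{2} = \left(2 \left(\left(1 + 4\right) - 1\right)\right)^{2} = \left(2 \left(5 - 1\right)\right)^{2} = \left(2 \cdot 4\right)^{2} = 8^{2} = 64$)
$- 80 f + H{\left(10 \right)} = \left(-80\right) 64 - \frac{11}{4} = -5120 - \frac{11}{4} = - \frac{20491}{4}$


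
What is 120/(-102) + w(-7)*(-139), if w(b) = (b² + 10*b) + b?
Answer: 66144/17 ≈ 3890.8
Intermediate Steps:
w(b) = b² + 11*b
120/(-102) + w(-7)*(-139) = 120/(-102) - 7*(11 - 7)*(-139) = 120*(-1/102) - 7*4*(-139) = -20/17 - 28*(-139) = -20/17 + 3892 = 66144/17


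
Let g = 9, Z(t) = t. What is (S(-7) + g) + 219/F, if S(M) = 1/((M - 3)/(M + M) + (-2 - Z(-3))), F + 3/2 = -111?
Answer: 2291/300 ≈ 7.6367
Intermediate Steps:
F = -225/2 (F = -3/2 - 111 = -225/2 ≈ -112.50)
S(M) = 1/(1 + (-3 + M)/(2*M)) (S(M) = 1/((M - 3)/(M + M) + (-2 - 1*(-3))) = 1/((-3 + M)/((2*M)) + (-2 + 3)) = 1/((-3 + M)*(1/(2*M)) + 1) = 1/((-3 + M)/(2*M) + 1) = 1/(1 + (-3 + M)/(2*M)))
(S(-7) + g) + 219/F = ((⅔)*(-7)/(-1 - 7) + 9) + 219/(-225/2) = ((⅔)*(-7)/(-8) + 9) + 219*(-2/225) = ((⅔)*(-7)*(-⅛) + 9) - 146/75 = (7/12 + 9) - 146/75 = 115/12 - 146/75 = 2291/300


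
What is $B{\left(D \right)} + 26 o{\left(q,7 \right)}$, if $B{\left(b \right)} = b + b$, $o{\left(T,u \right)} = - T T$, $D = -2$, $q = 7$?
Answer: $-1278$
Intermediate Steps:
$o{\left(T,u \right)} = - T^{2}$
$B{\left(b \right)} = 2 b$
$B{\left(D \right)} + 26 o{\left(q,7 \right)} = 2 \left(-2\right) + 26 \left(- 7^{2}\right) = -4 + 26 \left(\left(-1\right) 49\right) = -4 + 26 \left(-49\right) = -4 - 1274 = -1278$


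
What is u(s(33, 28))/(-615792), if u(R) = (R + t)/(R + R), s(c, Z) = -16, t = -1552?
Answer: -49/615792 ≈ -7.9572e-5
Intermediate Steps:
u(R) = (-1552 + R)/(2*R) (u(R) = (R - 1552)/(R + R) = (-1552 + R)/((2*R)) = (-1552 + R)*(1/(2*R)) = (-1552 + R)/(2*R))
u(s(33, 28))/(-615792) = ((½)*(-1552 - 16)/(-16))/(-615792) = ((½)*(-1/16)*(-1568))*(-1/615792) = 49*(-1/615792) = -49/615792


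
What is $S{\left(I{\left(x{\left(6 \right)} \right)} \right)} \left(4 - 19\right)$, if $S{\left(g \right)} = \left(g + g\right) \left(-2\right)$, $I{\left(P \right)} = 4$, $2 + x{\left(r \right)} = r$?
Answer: $240$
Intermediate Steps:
$x{\left(r \right)} = -2 + r$
$S{\left(g \right)} = - 4 g$ ($S{\left(g \right)} = 2 g \left(-2\right) = - 4 g$)
$S{\left(I{\left(x{\left(6 \right)} \right)} \right)} \left(4 - 19\right) = \left(-4\right) 4 \left(4 - 19\right) = - 16 \left(4 - 19\right) = \left(-16\right) \left(-15\right) = 240$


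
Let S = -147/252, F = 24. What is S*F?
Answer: -14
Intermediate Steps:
S = -7/12 (S = -147*1/252 = -7/12 ≈ -0.58333)
S*F = -7/12*24 = -14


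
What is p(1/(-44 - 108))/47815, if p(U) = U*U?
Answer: 1/1104717760 ≈ 9.0521e-10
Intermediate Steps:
p(U) = U²
p(1/(-44 - 108))/47815 = (1/(-44 - 108))²/47815 = (1/(-152))²*(1/47815) = (-1/152)²*(1/47815) = (1/23104)*(1/47815) = 1/1104717760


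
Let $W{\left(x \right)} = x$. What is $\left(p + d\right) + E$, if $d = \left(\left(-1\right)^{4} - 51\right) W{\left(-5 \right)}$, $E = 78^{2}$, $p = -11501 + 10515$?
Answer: $5348$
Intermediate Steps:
$p = -986$
$E = 6084$
$d = 250$ ($d = \left(\left(-1\right)^{4} - 51\right) \left(-5\right) = \left(1 - 51\right) \left(-5\right) = \left(-50\right) \left(-5\right) = 250$)
$\left(p + d\right) + E = \left(-986 + 250\right) + 6084 = -736 + 6084 = 5348$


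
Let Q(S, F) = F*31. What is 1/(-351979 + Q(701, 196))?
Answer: -1/345903 ≈ -2.8910e-6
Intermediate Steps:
Q(S, F) = 31*F
1/(-351979 + Q(701, 196)) = 1/(-351979 + 31*196) = 1/(-351979 + 6076) = 1/(-345903) = -1/345903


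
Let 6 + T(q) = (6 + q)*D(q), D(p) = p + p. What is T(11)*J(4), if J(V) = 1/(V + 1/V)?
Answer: 1472/17 ≈ 86.588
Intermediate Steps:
D(p) = 2*p
T(q) = -6 + 2*q*(6 + q) (T(q) = -6 + (6 + q)*(2*q) = -6 + 2*q*(6 + q))
T(11)*J(4) = (-6 + 2*11² + 12*11)*(4/(1 + 4²)) = (-6 + 2*121 + 132)*(4/(1 + 16)) = (-6 + 242 + 132)*(4/17) = 368*(4*(1/17)) = 368*(4/17) = 1472/17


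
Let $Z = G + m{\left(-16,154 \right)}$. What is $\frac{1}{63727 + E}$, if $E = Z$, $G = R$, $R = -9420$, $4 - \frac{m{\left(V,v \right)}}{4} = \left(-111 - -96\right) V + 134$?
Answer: $\frac{1}{52827} \approx 1.893 \cdot 10^{-5}$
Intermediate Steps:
$m{\left(V,v \right)} = -520 + 60 V$ ($m{\left(V,v \right)} = 16 - 4 \left(\left(-111 - -96\right) V + 134\right) = 16 - 4 \left(\left(-111 + 96\right) V + 134\right) = 16 - 4 \left(- 15 V + 134\right) = 16 - 4 \left(134 - 15 V\right) = 16 + \left(-536 + 60 V\right) = -520 + 60 V$)
$G = -9420$
$Z = -10900$ ($Z = -9420 + \left(-520 + 60 \left(-16\right)\right) = -9420 - 1480 = -10900$)
$E = -10900$
$\frac{1}{63727 + E} = \frac{1}{63727 - 10900} = \frac{1}{52827}$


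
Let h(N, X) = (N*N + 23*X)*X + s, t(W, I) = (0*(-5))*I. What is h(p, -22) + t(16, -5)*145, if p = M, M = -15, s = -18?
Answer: 6164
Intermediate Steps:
t(W, I) = 0 (t(W, I) = 0*I = 0)
p = -15
h(N, X) = -18 + X*(N**2 + 23*X) (h(N, X) = (N*N + 23*X)*X - 18 = (N**2 + 23*X)*X - 18 = X*(N**2 + 23*X) - 18 = -18 + X*(N**2 + 23*X))
h(p, -22) + t(16, -5)*145 = (-18 + 23*(-22)**2 - 22*(-15)**2) + 0*145 = (-18 + 23*484 - 22*225) + 0 = (-18 + 11132 - 4950) + 0 = 6164 + 0 = 6164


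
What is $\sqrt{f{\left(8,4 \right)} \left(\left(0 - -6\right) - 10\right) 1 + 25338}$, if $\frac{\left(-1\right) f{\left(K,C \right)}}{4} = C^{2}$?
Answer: $\sqrt{25594} \approx 159.98$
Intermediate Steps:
$f{\left(K,C \right)} = - 4 C^{2}$
$\sqrt{f{\left(8,4 \right)} \left(\left(0 - -6\right) - 10\right) 1 + 25338} = \sqrt{- 4 \cdot 4^{2} \left(\left(0 - -6\right) - 10\right) 1 + 25338} = \sqrt{\left(-4\right) 16 \left(\left(0 + 6\right) - 10\right) 1 + 25338} = \sqrt{- 64 \left(6 - 10\right) 1 + 25338} = \sqrt{- 64 \left(\left(-4\right) 1\right) + 25338} = \sqrt{\left(-64\right) \left(-4\right) + 25338} = \sqrt{256 + 25338} = \sqrt{25594}$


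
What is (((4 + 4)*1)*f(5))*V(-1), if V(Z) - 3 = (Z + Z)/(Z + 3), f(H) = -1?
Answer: -16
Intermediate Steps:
V(Z) = 3 + 2*Z/(3 + Z) (V(Z) = 3 + (Z + Z)/(Z + 3) = 3 + (2*Z)/(3 + Z) = 3 + 2*Z/(3 + Z))
(((4 + 4)*1)*f(5))*V(-1) = (((4 + 4)*1)*(-1))*((9 + 5*(-1))/(3 - 1)) = ((8*1)*(-1))*((9 - 5)/2) = (8*(-1))*((½)*4) = -8*2 = -16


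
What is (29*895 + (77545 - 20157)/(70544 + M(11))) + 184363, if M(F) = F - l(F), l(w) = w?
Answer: 3709182595/17636 ≈ 2.1032e+5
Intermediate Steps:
M(F) = 0 (M(F) = F - F = 0)
(29*895 + (77545 - 20157)/(70544 + M(11))) + 184363 = (29*895 + (77545 - 20157)/(70544 + 0)) + 184363 = (25955 + 57388/70544) + 184363 = (25955 + 57388*(1/70544)) + 184363 = (25955 + 14347/17636) + 184363 = 457756727/17636 + 184363 = 3709182595/17636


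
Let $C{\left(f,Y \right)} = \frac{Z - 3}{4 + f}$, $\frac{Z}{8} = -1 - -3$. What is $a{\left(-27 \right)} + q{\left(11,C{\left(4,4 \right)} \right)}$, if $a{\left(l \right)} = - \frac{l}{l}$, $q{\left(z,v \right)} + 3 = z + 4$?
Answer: $11$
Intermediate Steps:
$Z = 16$ ($Z = 8 \left(-1 - -3\right) = 8 \left(-1 + 3\right) = 8 \cdot 2 = 16$)
$C{\left(f,Y \right)} = \frac{13}{4 + f}$ ($C{\left(f,Y \right)} = \frac{16 - 3}{4 + f} = \frac{13}{4 + f}$)
$q{\left(z,v \right)} = 1 + z$ ($q{\left(z,v \right)} = -3 + \left(z + 4\right) = -3 + \left(4 + z\right) = 1 + z$)
$a{\left(l \right)} = -1$ ($a{\left(l \right)} = \left(-1\right) 1 = -1$)
$a{\left(-27 \right)} + q{\left(11,C{\left(4,4 \right)} \right)} = -1 + \left(1 + 11\right) = -1 + 12 = 11$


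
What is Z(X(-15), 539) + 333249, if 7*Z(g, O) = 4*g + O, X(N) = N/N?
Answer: 2333286/7 ≈ 3.3333e+5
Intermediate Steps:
X(N) = 1
Z(g, O) = O/7 + 4*g/7 (Z(g, O) = (4*g + O)/7 = (O + 4*g)/7 = O/7 + 4*g/7)
Z(X(-15), 539) + 333249 = ((⅐)*539 + (4/7)*1) + 333249 = (77 + 4/7) + 333249 = 543/7 + 333249 = 2333286/7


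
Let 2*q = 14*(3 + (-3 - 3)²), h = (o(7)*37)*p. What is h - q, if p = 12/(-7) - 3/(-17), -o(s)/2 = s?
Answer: 8901/17 ≈ 523.59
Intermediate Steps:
o(s) = -2*s
p = -183/119 (p = 12*(-⅐) - 3*(-1/17) = -12/7 + 3/17 = -183/119 ≈ -1.5378)
h = 13542/17 (h = (-2*7*37)*(-183/119) = -14*37*(-183/119) = -518*(-183/119) = 13542/17 ≈ 796.59)
q = 273 (q = (14*(3 + (-3 - 3)²))/2 = (14*(3 + (-6)²))/2 = (14*(3 + 36))/2 = (14*39)/2 = (½)*546 = 273)
h - q = 13542/17 - 1*273 = 13542/17 - 273 = 8901/17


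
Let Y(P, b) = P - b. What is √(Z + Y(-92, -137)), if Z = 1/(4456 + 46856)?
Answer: √7405094487/12828 ≈ 6.7082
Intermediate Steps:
Z = 1/51312 ≈ 1.9489e-5
√(Z + Y(-92, -137)) = √(1/51312 + (-92 - 1*(-137))) = √(1/51312 + (-92 + 137)) = √(1/51312 + 45) = √(2309041/51312) = √7405094487/12828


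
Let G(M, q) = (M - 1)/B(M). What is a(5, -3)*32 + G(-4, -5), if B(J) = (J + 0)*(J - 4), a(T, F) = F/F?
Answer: 1019/32 ≈ 31.844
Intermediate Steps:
a(T, F) = 1
B(J) = J*(-4 + J)
G(M, q) = (-1 + M)/(M*(-4 + M)) (G(M, q) = (M - 1)/((M*(-4 + M))) = (-1 + M)*(1/(M*(-4 + M))) = (-1 + M)/(M*(-4 + M)))
a(5, -3)*32 + G(-4, -5) = 1*32 + (-1 - 4)/((-4)*(-4 - 4)) = 32 - ¼*(-5)/(-8) = 32 - ¼*(-⅛)*(-5) = 32 - 5/32 = 1019/32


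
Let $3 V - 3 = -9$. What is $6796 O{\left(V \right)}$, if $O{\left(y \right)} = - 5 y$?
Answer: $67960$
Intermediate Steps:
$V = -2$ ($V = 1 + \frac{1}{3} \left(-9\right) = 1 - 3 = -2$)
$6796 O{\left(V \right)} = 6796 \left(\left(-5\right) \left(-2\right)\right) = 6796 \cdot 10 = 67960$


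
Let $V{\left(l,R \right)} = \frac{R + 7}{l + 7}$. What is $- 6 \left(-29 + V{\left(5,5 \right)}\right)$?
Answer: $168$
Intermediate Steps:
$V{\left(l,R \right)} = \frac{7 + R}{7 + l}$
$- 6 \left(-29 + V{\left(5,5 \right)}\right) = - 6 \left(-29 + \frac{7 + 5}{7 + 5}\right) = - 6 \left(-29 + \frac{1}{12} \cdot 12\right) = - 6 \left(-29 + 1\right) = \left(-6\right) \left(-28\right) = 168$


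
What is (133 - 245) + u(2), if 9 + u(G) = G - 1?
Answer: -120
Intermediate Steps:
u(G) = -10 + G (u(G) = -9 + (G - 1) = -9 + (-1 + G) = -10 + G)
(133 - 245) + u(2) = (133 - 245) + (-10 + 2) = -112 - 8 = -120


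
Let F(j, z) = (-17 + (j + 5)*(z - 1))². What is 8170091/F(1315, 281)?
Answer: 8170091/136591593889 ≈ 5.9814e-5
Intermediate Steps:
F(j, z) = (-17 + (-1 + z)*(5 + j))² (F(j, z) = (-17 + (5 + j)*(-1 + z))² = (-17 + (-1 + z)*(5 + j))²)
8170091/F(1315, 281) = 8170091/((-22 - 1*1315 + 5*281 + 1315*281)²) = 8170091/((-22 - 1315 + 1405 + 369515)²) = 8170091/(369583²) = 8170091/136591593889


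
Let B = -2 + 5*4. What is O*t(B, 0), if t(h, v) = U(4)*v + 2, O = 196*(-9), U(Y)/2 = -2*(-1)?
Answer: -3528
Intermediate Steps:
U(Y) = 4 (U(Y) = 2*(-2*(-1)) = 2*2 = 4)
B = 18 (B = -2 + 20 = 18)
O = -1764
t(h, v) = 2 + 4*v (t(h, v) = 4*v + 2 = 2 + 4*v)
O*t(B, 0) = -1764*(2 + 4*0) = -1764*(2 + 0) = -1764*2 = -3528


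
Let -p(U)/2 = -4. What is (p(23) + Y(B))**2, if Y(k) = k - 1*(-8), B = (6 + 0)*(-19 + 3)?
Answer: 6400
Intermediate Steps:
p(U) = 8 (p(U) = -2*(-4) = 8)
B = -96 (B = 6*(-16) = -96)
Y(k) = 8 + k (Y(k) = k + 8 = 8 + k)
(p(23) + Y(B))**2 = (8 + (8 - 96))**2 = (8 - 88)**2 = (-80)**2 = 6400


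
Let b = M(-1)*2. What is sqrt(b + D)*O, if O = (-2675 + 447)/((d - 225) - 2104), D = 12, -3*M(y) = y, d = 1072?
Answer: 2228*sqrt(114)/3771 ≈ 6.3083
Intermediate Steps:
M(y) = -y/3
b = 2/3 (b = -1/3*(-1)*2 = (1/3)*2 = 2/3 ≈ 0.66667)
O = 2228/1257 (O = (-2675 + 447)/((1072 - 225) - 2104) = -2228/(847 - 2104) = -2228/(-1257) = -2228*(-1/1257) = 2228/1257 ≈ 1.7725)
sqrt(b + D)*O = sqrt(2/3 + 12)*(2228/1257) = sqrt(38/3)*(2228/1257) = (sqrt(114)/3)*(2228/1257) = 2228*sqrt(114)/3771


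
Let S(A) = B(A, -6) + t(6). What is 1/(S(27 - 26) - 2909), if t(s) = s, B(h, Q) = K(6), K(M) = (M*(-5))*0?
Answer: -1/2903 ≈ -0.00034447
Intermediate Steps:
K(M) = 0 (K(M) = -5*M*0 = 0)
B(h, Q) = 0
S(A) = 6 (S(A) = 0 + 6 = 6)
1/(S(27 - 26) - 2909) = 1/(6 - 2909) = 1/(-2903) = -1/2903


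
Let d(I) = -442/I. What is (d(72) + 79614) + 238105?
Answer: 11437663/36 ≈ 3.1771e+5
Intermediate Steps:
(d(72) + 79614) + 238105 = (-442/72 + 79614) + 238105 = (-442*1/72 + 79614) + 238105 = (-221/36 + 79614) + 238105 = 2865883/36 + 238105 = 11437663/36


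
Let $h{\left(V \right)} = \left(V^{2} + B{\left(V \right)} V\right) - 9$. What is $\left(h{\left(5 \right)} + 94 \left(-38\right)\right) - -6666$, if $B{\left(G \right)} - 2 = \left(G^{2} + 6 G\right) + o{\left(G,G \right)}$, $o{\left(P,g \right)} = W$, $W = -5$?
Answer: $3370$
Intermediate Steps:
$o{\left(P,g \right)} = -5$
$B{\left(G \right)} = -3 + G^{2} + 6 G$ ($B{\left(G \right)} = 2 - \left(5 - G^{2} - 6 G\right) = 2 + \left(-5 + G^{2} + 6 G\right) = -3 + G^{2} + 6 G$)
$h{\left(V \right)} = -9 + V^{2} + V \left(-3 + V^{2} + 6 V\right)$ ($h{\left(V \right)} = \left(V^{2} + \left(-3 + V^{2} + 6 V\right) V\right) - 9 = \left(V^{2} + V \left(-3 + V^{2} + 6 V\right)\right) - 9 = -9 + V^{2} + V \left(-3 + V^{2} + 6 V\right)$)
$\left(h{\left(5 \right)} + 94 \left(-38\right)\right) - -6666 = \left(\left(-9 + 5^{3} - 15 + 7 \cdot 5^{2}\right) + 94 \left(-38\right)\right) - -6666 = \left(\left(-9 + 125 - 15 + 7 \cdot 25\right) - 3572\right) + 6666 = \left(\left(-9 + 125 - 15 + 175\right) - 3572\right) + 6666 = \left(276 - 3572\right) + 6666 = -3296 + 6666 = 3370$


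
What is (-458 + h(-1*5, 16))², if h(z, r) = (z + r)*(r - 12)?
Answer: 171396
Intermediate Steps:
h(z, r) = (-12 + r)*(r + z) (h(z, r) = (r + z)*(-12 + r) = (-12 + r)*(r + z))
(-458 + h(-1*5, 16))² = (-458 + (16² - 12*16 - (-12)*5 + 16*(-1*5)))² = (-458 + (256 - 192 - 12*(-5) + 16*(-5)))² = (-458 + (256 - 192 + 60 - 80))² = (-458 + 44)² = (-414)² = 171396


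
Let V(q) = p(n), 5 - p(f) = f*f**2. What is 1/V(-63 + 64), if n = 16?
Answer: -1/4091 ≈ -0.00024444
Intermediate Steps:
p(f) = 5 - f**3 (p(f) = 5 - f*f**2 = 5 - f**3)
V(q) = -4091 (V(q) = 5 - 1*16**3 = 5 - 1*4096 = 5 - 4096 = -4091)
1/V(-63 + 64) = 1/(-4091) = -1/4091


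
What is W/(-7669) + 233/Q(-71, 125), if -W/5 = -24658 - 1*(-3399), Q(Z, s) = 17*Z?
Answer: -130084942/9256483 ≈ -14.053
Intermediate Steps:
W = 106295 (W = -5*(-24658 - 1*(-3399)) = -5*(-24658 + 3399) = -5*(-21259) = 106295)
W/(-7669) + 233/Q(-71, 125) = 106295/(-7669) + 233/((17*(-71))) = 106295*(-1/7669) + 233/(-1207) = -106295/7669 + 233*(-1/1207) = -106295/7669 - 233/1207 = -130084942/9256483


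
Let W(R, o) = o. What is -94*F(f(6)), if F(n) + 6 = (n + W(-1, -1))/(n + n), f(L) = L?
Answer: 3149/6 ≈ 524.83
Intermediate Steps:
F(n) = -6 + (-1 + n)/(2*n) (F(n) = -6 + (n - 1)/(n + n) = -6 + (-1 + n)/((2*n)) = -6 + (-1 + n)*(1/(2*n)) = -6 + (-1 + n)/(2*n))
-94*F(f(6)) = -47*(-1 - 11*6)/6 = -47*(-1 - 66)/6 = -47*(-67)/6 = -94*(-67/12) = 3149/6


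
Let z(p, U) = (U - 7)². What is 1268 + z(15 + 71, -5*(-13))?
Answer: 4632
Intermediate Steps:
z(p, U) = (-7 + U)²
1268 + z(15 + 71, -5*(-13)) = 1268 + (-7 - 5*(-13))² = 1268 + (-7 + 65)² = 1268 + 58² = 1268 + 3364 = 4632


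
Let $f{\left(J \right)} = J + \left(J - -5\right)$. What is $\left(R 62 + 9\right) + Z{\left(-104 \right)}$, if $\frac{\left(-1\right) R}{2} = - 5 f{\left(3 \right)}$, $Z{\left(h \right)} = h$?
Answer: $6725$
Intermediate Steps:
$f{\left(J \right)} = 5 + 2 J$ ($f{\left(J \right)} = J + \left(J + 5\right) = J + \left(5 + J\right) = 5 + 2 J$)
$R = 110$ ($R = - 2 \left(- 5 \left(5 + 2 \cdot 3\right)\right) = - 2 \left(- 5 \left(5 + 6\right)\right) = - 2 \left(\left(-5\right) 11\right) = \left(-2\right) \left(-55\right) = 110$)
$\left(R 62 + 9\right) + Z{\left(-104 \right)} = \left(110 \cdot 62 + 9\right) - 104 = \left(6820 + 9\right) - 104 = 6829 - 104 = 6725$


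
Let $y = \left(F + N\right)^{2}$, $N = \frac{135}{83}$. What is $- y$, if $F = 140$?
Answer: $- \frac{138180025}{6889} \approx -20058.0$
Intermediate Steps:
$N = \frac{135}{83}$ ($N = 135 \cdot \frac{1}{83} = \frac{135}{83} \approx 1.6265$)
$y = \frac{138180025}{6889}$ ($y = \left(140 + \frac{135}{83}\right)^{2} = \left(\frac{11755}{83}\right)^{2} = \frac{138180025}{6889} \approx 20058.0$)
$- y = \left(-1\right) \frac{138180025}{6889} = - \frac{138180025}{6889}$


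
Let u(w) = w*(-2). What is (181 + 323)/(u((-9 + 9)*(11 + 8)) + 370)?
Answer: 252/185 ≈ 1.3622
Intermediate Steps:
u(w) = -2*w
(181 + 323)/(u((-9 + 9)*(11 + 8)) + 370) = (181 + 323)/(-2*(-9 + 9)*(11 + 8) + 370) = 504/(-0*19 + 370) = 504/(-2*0 + 370) = 504/(0 + 370) = 504/370 = 504*(1/370) = 252/185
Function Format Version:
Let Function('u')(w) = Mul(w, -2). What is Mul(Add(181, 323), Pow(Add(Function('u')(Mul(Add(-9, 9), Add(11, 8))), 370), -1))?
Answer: Rational(252, 185) ≈ 1.3622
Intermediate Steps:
Function('u')(w) = Mul(-2, w)
Mul(Add(181, 323), Pow(Add(Function('u')(Mul(Add(-9, 9), Add(11, 8))), 370), -1)) = Mul(Add(181, 323), Pow(Add(Mul(-2, Mul(Add(-9, 9), Add(11, 8))), 370), -1)) = Mul(504, Pow(Add(Mul(-2, Mul(0, 19)), 370), -1)) = Mul(504, Pow(Add(Mul(-2, 0), 370), -1)) = Mul(504, Pow(Add(0, 370), -1)) = Mul(504, Pow(370, -1)) = Mul(504, Rational(1, 370)) = Rational(252, 185)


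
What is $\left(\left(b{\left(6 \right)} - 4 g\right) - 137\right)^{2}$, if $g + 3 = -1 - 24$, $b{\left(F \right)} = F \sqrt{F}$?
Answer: $841 - 300 \sqrt{6} \approx 106.15$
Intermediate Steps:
$b{\left(F \right)} = F^{\frac{3}{2}}$
$g = -28$ ($g = -3 - 25 = -28$)
$\left(\left(b{\left(6 \right)} - 4 g\right) - 137\right)^{2} = \left(\left(6^{\frac{3}{2}} - -112\right) - 137\right)^{2} = \left(\left(6 \sqrt{6} + 112\right) - 137\right)^{2} = \left(\left(112 + 6 \sqrt{6}\right) - 137\right)^{2} = \left(-25 + 6 \sqrt{6}\right)^{2}$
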